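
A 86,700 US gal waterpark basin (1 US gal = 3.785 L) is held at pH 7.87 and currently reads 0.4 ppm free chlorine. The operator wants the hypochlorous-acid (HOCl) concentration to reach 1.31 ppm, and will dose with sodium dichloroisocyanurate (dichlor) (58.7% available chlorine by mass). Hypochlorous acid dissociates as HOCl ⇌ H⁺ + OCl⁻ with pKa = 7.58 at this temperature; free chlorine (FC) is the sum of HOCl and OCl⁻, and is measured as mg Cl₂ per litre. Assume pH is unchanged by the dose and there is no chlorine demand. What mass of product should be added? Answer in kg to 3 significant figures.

1.94 kg

Volume: 86,700 US gal × 3.785 L/gal = 328,160 L.
[OCl⁻]/[HOCl] = 10^(pH − pKa) = 10^(7.87 − 7.58) = 1.95; fraction as HOCl = 1/(1 + 1.95) = 0.339.
Free chlorine required for 1.31 ppm HOCl: 1.31 / 0.339 = 3.864 ppm.
FC to add: 3.864 − 0.4 = 3.464 mg/L as Cl₂.
Cl₂ equivalent: 3.464 mg/L × 328,160 L = 1137 g.
Product at 58.7% available Cl: 1137 / 0.587 = 1937 g.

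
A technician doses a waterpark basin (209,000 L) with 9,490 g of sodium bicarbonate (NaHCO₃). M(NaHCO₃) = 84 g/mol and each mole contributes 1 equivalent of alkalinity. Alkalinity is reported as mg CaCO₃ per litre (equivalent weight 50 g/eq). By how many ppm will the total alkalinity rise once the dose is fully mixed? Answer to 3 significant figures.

Moles of NaHCO₃: 9,490 g ÷ 84 g/mol = 113 mol → 113 eq of alkalinity.
As CaCO₃: 113 eq × 50 g/eq = 5649 g.
Rise: 5649 g / 209,000 L × 1000 = 27.03 mg/L.

27.0 ppm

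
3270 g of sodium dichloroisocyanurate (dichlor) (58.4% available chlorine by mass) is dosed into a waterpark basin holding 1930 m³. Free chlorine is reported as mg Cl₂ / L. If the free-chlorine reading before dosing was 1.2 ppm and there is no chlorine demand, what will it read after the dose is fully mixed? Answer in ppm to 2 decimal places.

Volume: 1930 m³ = 1,930,000 L.
Available chlorine delivered: 3270 g × 0.584 = 1910 g as Cl₂.
Concentration rise: 1910 g / 1,930,000 L = 0.9895 mg/L = 0.99 ppm.
Final FC: 1.2 + 0.99 = 2.19 ppm.

2.19 ppm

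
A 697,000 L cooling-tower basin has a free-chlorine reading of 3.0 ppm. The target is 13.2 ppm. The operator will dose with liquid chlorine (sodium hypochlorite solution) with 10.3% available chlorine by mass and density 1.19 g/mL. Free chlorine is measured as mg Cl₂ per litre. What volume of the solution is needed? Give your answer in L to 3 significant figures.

58.0 L

Chlorine deficit: 13.2 − 3.0 = 10.2 ppm = 10.2 mg/L as Cl₂.
Cl₂ equivalent needed: 10.2 mg/L × 697,000 L = 7,109,000 mg = 7109 g.
Product at 10.3% available chlorine: 7109 / 0.103 = 69,020 g.
Volume at density 1.19 g/mL: 69,020 g ÷ 1.19 g/mL = 58,000 mL.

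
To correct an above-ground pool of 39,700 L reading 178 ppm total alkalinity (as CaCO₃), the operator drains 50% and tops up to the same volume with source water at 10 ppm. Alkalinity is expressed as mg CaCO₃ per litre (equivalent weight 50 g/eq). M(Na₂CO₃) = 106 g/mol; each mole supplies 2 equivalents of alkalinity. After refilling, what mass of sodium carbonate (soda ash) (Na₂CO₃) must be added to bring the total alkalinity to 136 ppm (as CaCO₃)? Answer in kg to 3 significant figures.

1.77 kg

After draining 50% and refilling: 178 × 0.50 + 10 × 0.50 = 94 ppm.
Deficit to target: 136 − 94 = 42 mg/L.
As CaCO₃: 42 mg/L × 39,700 L = 1667 g; ÷ 50 g/eq ÷ 2 = 16.67 mol Na₂CO₃.
Mass: 16.67 × 106 = 1767 g.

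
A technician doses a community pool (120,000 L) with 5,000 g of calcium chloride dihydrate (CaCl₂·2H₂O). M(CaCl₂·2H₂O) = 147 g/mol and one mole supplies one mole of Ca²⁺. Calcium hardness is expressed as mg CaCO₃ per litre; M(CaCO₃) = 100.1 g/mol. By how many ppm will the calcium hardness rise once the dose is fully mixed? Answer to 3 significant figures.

28.4 ppm

Moles of Ca²⁺: 5,000 g ÷ 147 g/mol = 34.01 mol.
As CaCO₃: 34.01 mol × 100.1 g/mol = 3405 g.
Rise: 3405 g / 120,000 L × 1000 = 28.37 mg/L.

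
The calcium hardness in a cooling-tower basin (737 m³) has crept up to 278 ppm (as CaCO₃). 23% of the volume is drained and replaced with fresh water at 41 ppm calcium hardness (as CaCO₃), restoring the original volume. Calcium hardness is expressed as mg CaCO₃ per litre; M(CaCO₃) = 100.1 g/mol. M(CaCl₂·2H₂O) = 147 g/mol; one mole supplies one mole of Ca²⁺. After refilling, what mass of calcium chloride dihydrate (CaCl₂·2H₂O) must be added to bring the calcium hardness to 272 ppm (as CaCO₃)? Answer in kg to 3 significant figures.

Volume: 737 m³ = 737,000 L.
After draining 23% and refilling: 278 × 0.77 + 41 × 0.23 = 223.49 ppm.
Deficit to target: 272 − 223.49 = 48.51 mg/L.
As CaCO₃: 48.51 mg/L × 737,000 L = 35,750 g; ÷ 100.1 = 357.2 mol Ca²⁺.
Mass: 357.2 × 147 = 52,500 g.

52.5 kg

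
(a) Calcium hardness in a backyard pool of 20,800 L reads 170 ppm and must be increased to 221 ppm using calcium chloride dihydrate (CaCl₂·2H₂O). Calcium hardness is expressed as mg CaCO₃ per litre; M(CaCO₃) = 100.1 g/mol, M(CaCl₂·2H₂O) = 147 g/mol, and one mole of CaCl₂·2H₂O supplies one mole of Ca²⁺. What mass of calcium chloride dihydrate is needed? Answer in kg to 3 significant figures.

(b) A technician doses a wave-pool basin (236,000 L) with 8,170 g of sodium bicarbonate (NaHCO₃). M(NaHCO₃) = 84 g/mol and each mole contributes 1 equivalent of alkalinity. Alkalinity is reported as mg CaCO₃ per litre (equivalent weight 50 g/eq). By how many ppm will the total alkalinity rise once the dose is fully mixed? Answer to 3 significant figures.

(a) 1.56 kg; (b) 20.6 ppm

(a) Hardness to add: (221 − 170) = 51 mg/L as CaCO₃ × 20,800 L = 1061 g as CaCO₃.
(a) Moles of Ca²⁺ (1 mol Ca²⁺ ≡ 1 mol CaCO₃): 1061 / 100.1 g/mol = 10.6 mol.
(a) Mass of CaCl₂·2H₂O: 10.6 × 147 = 1558 g.

(b) Moles of NaHCO₃: 8,170 g ÷ 84 g/mol = 97.26 mol → 97.26 eq of alkalinity.
(b) As CaCO₃: 97.26 eq × 50 g/eq = 4863 g.
(b) Rise: 4863 g / 236,000 L × 1000 = 20.61 mg/L.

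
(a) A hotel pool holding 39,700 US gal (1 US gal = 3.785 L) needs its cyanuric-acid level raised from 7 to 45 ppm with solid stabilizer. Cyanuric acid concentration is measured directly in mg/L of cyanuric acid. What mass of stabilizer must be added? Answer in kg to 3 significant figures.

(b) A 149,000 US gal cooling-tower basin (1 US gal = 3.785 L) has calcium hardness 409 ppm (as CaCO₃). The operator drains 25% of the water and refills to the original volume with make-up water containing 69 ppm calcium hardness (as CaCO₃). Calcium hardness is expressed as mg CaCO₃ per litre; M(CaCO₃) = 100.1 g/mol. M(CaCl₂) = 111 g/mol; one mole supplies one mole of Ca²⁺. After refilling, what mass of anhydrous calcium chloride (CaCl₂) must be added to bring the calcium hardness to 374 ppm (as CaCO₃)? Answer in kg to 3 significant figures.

(a) 5.71 kg; (b) 31.3 kg

(a) Volume: 39,700 US gal × 3.785 L/gal = 150,264 L.
(a) CYA to add: (45 − 7) = 38 mg/L × 150,264 L = 5710 g cyanuric acid.

(b) Volume: 149,000 US gal × 3.785 L/gal = 563,965 L.
(b) After draining 25% and refilling: 409 × 0.75 + 69 × 0.25 = 324 ppm.
(b) Deficit to target: 374 − 324 = 50 mg/L.
(b) As CaCO₃: 50 mg/L × 563,965 L = 28,200 g; ÷ 100.1 = 281.7 mol Ca²⁺.
(b) Mass: 281.7 × 111 = 31,270 g.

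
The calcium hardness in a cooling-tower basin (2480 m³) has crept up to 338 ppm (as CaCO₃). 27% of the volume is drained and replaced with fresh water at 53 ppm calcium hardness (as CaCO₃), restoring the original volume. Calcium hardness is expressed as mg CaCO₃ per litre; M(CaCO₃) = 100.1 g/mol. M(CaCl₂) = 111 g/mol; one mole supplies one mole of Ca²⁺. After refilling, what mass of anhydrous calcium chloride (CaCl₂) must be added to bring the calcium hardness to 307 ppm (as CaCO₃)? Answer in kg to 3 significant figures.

126 kg

Volume: 2480 m³ = 2,480,000 L.
After draining 27% and refilling: 338 × 0.73 + 53 × 0.27 = 261.05 ppm.
Deficit to target: 307 − 261.05 = 45.95 mg/L.
As CaCO₃: 45.95 mg/L × 2,480,000 L = 114,000 g; ÷ 100.1 = 1138 mol Ca²⁺.
Mass: 1138 × 111 = 126,400 g.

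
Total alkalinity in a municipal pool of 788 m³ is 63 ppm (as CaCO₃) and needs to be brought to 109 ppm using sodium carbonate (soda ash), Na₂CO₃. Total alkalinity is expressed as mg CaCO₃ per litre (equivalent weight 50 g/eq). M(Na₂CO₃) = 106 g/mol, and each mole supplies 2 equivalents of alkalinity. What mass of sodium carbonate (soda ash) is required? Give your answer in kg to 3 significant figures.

Volume: 788 m³ = 788,000 L.
Alkalinity to add: (109 − 63) = 46 mg/L as CaCO₃ × 788,000 L = 36,250 g as CaCO₃.
Equivalents: 36,250 g ÷ 50 g/eq = 725 eq.
Each mole of Na₂CO₃ supplies 2 eq, so 725 / 2 = 362.5 mol.
Mass: 362.5 mol × 106 g/mol = 38,420 g.

38.4 kg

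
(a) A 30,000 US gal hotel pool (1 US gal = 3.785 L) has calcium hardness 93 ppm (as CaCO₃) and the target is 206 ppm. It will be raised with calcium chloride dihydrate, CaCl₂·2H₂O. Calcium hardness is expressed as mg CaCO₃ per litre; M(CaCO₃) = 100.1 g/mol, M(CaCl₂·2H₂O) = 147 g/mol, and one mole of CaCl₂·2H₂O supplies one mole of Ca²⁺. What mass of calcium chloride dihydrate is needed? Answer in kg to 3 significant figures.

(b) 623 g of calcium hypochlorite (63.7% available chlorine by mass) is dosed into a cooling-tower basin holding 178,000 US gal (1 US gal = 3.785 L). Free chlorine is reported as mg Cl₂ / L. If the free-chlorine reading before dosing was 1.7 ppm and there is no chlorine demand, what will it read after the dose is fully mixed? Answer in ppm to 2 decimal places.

(a) 18.8 kg; (b) 2.29 ppm

(a) Volume: 30,000 US gal × 3.785 L/gal = 113,550 L.
(a) Hardness to add: (206 − 93) = 113 mg/L as CaCO₃ × 113,550 L = 12,830 g as CaCO₃.
(a) Moles of Ca²⁺ (1 mol Ca²⁺ ≡ 1 mol CaCO₃): 12,830 / 100.1 g/mol = 128.2 mol.
(a) Mass of CaCl₂·2H₂O: 128.2 × 147 = 18,840 g.

(b) Volume: 178,000 US gal × 3.785 L/gal = 673,730 L.
(b) Available chlorine delivered: 623 g × 0.637 = 396.9 g as Cl₂.
(b) Concentration rise: 396.9 g / 673,730 L = 0.589 mg/L = 0.59 ppm.
(b) Final FC: 1.7 + 0.59 = 2.29 ppm.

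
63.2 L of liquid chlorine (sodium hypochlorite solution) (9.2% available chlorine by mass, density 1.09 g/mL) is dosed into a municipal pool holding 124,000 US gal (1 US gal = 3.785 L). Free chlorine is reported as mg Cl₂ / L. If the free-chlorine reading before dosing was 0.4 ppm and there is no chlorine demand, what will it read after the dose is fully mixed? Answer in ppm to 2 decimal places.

13.90 ppm

Volume: 124,000 US gal × 3.785 L/gal = 469,340 L.
Mass of solution: 63.2 L × 1000 mL/L × 1.09 g/mL = 68,890 g.
Available chlorine delivered: 68,890 g × 0.092 = 6338 g as Cl₂.
Concentration rise: 6338 g / 469,340 L = 13.5 mg/L = 13.50 ppm.
Final FC: 0.4 + 13.50 = 13.90 ppm.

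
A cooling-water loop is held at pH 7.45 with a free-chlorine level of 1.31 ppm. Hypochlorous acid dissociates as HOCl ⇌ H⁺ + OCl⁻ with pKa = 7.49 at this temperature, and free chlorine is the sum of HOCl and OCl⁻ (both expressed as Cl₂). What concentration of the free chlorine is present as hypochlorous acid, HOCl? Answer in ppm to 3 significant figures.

[OCl⁻]/[HOCl] = 10^(pH − pKa) = 10^(7.45 − 7.49) = 10^-0.04 = 0.912.
Fraction as HOCl = 1 / (1 + 0.912) = 0.523.
HOCl = 0.523 × 1.31 ppm = 0.6851 ppm.

0.685 ppm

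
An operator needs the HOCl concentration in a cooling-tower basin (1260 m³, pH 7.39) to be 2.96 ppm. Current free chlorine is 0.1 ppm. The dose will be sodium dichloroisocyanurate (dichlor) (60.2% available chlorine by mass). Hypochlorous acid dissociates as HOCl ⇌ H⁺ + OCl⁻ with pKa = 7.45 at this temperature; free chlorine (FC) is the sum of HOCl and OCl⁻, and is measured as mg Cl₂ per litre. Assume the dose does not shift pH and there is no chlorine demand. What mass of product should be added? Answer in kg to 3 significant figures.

Volume: 1260 m³ = 1,260,000 L.
[OCl⁻]/[HOCl] = 10^(pH − pKa) = 10^(7.39 − 7.45) = 0.871; fraction as HOCl = 1/(1 + 0.871) = 0.5345.
Free chlorine required for 2.96 ppm HOCl: 2.96 / 0.5345 = 5.538 ppm.
FC to add: 5.538 − 0.1 = 5.438 mg/L as Cl₂.
Cl₂ equivalent: 5.438 mg/L × 1,260,000 L = 6852 g.
Product at 60.2% available Cl: 6852 / 0.602 = 11,380 g.

11.4 kg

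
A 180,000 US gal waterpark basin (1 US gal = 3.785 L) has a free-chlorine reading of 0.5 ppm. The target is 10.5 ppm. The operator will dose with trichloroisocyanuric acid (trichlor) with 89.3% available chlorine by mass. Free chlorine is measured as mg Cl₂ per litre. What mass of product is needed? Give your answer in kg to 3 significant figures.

Volume: 180,000 US gal × 3.785 L/gal = 681,300 L.
Chlorine deficit: 10.5 − 0.5 = 10 ppm = 10 mg/L as Cl₂.
Cl₂ equivalent needed: 10 mg/L × 681,300 L = 6,813,000 mg = 6813 g.
Product at 89.3% available chlorine: 6813 / 0.893 = 7629 g.

7.63 kg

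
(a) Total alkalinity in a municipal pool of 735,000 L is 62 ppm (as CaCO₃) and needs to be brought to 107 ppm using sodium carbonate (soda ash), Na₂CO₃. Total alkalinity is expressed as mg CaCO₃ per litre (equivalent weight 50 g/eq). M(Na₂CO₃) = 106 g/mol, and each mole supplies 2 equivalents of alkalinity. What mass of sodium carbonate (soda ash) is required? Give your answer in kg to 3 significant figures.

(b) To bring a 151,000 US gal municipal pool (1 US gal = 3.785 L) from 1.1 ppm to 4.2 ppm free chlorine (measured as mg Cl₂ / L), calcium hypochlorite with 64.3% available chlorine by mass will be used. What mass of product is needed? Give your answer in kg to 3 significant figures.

(a) Alkalinity to add: (107 − 62) = 45 mg/L as CaCO₃ × 735,000 L = 33,080 g as CaCO₃.
(a) Equivalents: 33,080 g ÷ 50 g/eq = 661.5 eq.
(a) Each mole of Na₂CO₃ supplies 2 eq, so 661.5 / 2 = 330.8 mol.
(a) Mass: 330.8 mol × 106 g/mol = 35,060 g.

(b) Volume: 151,000 US gal × 3.785 L/gal = 571,535 L.
(b) Chlorine deficit: 4.2 − 1.1 = 3.1 ppm = 3.1 mg/L as Cl₂.
(b) Cl₂ equivalent needed: 3.1 mg/L × 571,535 L = 1,772,000 mg = 1772 g.
(b) Product at 64.3% available chlorine: 1772 / 0.643 = 2755 g.

(a) 35.1 kg; (b) 2.76 kg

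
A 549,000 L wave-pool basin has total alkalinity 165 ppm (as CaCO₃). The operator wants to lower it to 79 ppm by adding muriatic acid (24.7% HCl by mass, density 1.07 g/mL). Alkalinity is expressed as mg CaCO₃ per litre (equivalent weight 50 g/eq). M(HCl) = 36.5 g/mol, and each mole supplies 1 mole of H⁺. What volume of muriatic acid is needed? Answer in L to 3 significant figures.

130 L

Alkalinity to neutralize: (165 − 79) = 86 mg/L as CaCO₃ × 549,000 L = 47,210 g as CaCO₃.
Equivalents of H⁺ required: 47,210 ÷ 50 g/eq = 944.3 eq = 944.3 mol HCl.
Mass of HCl: 944.3 × 36.5 = 34,470 g.
Mass of 24.7% solution: 34,470 / 0.247 = 139,500 g.
Volume: 139,500 g ÷ 1.07 g/mL = 130,400 mL.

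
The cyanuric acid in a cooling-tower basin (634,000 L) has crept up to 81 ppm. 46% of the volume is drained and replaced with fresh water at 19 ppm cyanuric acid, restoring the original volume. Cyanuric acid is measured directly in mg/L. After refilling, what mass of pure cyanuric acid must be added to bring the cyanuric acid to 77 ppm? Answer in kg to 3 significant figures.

15.5 kg

After draining 46% and refilling: 81 × 0.54 + 19 × 0.46 = 52.48 ppm.
Deficit to target: 77 − 52.48 = 24.52 mg/L.
Mass: 24.52 mg/L × 634,000 L = 15,550 g cyanuric acid.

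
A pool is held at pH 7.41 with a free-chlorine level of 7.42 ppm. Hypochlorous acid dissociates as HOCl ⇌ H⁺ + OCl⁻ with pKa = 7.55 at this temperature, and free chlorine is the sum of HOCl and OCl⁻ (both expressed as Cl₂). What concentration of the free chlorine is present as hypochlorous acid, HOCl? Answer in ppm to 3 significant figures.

4.30 ppm

[OCl⁻]/[HOCl] = 10^(pH − pKa) = 10^(7.41 − 7.55) = 10^-0.14 = 0.7244.
Fraction as HOCl = 1 / (1 + 0.7244) = 0.5799.
HOCl = 0.5799 × 7.42 ppm = 4.303 ppm.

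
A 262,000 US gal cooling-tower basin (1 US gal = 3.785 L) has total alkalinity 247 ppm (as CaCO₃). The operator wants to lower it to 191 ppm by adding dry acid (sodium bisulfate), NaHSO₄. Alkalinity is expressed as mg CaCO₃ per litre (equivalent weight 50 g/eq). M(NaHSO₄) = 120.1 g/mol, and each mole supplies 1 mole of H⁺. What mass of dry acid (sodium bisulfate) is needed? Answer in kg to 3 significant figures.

133 kg

Volume: 262,000 US gal × 3.785 L/gal = 991,670 L.
Alkalinity to neutralize: (247 − 191) = 56 mg/L as CaCO₃ × 991,670 L = 55,530 g as CaCO₃.
Equivalents of H⁺ required: 55,530 ÷ 50 g/eq = 1111 eq = 1111 mol NaHSO₄.
Mass of NaHSO₄: 1111 × 120.1 = 133,400 g.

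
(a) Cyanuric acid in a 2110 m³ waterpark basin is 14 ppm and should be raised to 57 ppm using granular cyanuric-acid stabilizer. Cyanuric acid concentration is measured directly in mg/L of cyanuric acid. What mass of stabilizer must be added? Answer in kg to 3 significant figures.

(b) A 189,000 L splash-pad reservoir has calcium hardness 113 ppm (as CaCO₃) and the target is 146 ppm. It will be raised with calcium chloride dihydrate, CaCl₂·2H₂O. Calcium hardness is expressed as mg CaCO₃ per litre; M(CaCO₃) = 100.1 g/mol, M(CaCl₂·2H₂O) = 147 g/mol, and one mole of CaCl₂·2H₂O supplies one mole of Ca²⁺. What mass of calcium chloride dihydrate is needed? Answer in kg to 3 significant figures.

(a) Volume: 2110 m³ = 2,110,000 L.
(a) CYA to add: (57 − 14) = 43 mg/L × 2,110,000 L = 90,730 g cyanuric acid.

(b) Hardness to add: (146 − 113) = 33 mg/L as CaCO₃ × 189,000 L = 6237 g as CaCO₃.
(b) Moles of Ca²⁺ (1 mol Ca²⁺ ≡ 1 mol CaCO₃): 6237 / 100.1 g/mol = 62.31 mol.
(b) Mass of CaCl₂·2H₂O: 62.31 × 147 = 9159 g.

(a) 90.7 kg; (b) 9.16 kg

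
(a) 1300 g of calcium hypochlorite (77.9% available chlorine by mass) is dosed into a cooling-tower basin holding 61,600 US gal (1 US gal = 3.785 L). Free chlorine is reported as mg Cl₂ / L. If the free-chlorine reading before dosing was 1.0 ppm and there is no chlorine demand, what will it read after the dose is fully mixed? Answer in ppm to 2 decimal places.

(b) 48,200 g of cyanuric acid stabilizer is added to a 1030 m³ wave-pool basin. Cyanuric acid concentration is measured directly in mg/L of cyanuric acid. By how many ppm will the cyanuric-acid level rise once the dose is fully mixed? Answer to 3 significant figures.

(a) Volume: 61,600 US gal × 3.785 L/gal = 233,156 L.
(a) Available chlorine delivered: 1300 g × 0.779 = 1013 g as Cl₂.
(a) Concentration rise: 1013 g / 233,156 L = 4.343 mg/L = 4.34 ppm.
(a) Final FC: 1.0 + 4.34 = 5.34 ppm.

(b) Volume: 1030 m³ = 1,030,000 L.
(b) Rise: 48,200 g / 1,030,000 L × 1000 = 46.8 mg/L.

(a) 5.34 ppm; (b) 46.8 ppm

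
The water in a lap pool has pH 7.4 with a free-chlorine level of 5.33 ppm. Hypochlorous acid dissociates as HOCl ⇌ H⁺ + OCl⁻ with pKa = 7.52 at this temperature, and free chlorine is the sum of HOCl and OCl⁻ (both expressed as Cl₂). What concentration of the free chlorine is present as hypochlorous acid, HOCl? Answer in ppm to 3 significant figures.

3.03 ppm

[OCl⁻]/[HOCl] = 10^(pH − pKa) = 10^(7.4 − 7.52) = 10^-0.12 = 0.7586.
Fraction as HOCl = 1 / (1 + 0.7586) = 0.5686.
HOCl = 0.5686 × 5.33 ppm = 3.031 ppm.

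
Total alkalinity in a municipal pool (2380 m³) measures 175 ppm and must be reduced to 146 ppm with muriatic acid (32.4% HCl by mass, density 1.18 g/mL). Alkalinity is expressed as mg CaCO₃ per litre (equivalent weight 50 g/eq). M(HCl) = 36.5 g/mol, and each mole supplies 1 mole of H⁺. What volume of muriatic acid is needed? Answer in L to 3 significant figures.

132 L

Volume: 2380 m³ = 2,380,000 L.
Alkalinity to neutralize: (175 − 146) = 29 mg/L as CaCO₃ × 2,380,000 L = 69,020 g as CaCO₃.
Equivalents of H⁺ required: 69,020 ÷ 50 g/eq = 1380 eq = 1380 mol HCl.
Mass of HCl: 1380 × 36.5 = 50,380 g.
Mass of 32.4% solution: 50,380 / 0.324 = 155,500 g.
Volume: 155,500 g ÷ 1.18 g/mL = 131,800 mL.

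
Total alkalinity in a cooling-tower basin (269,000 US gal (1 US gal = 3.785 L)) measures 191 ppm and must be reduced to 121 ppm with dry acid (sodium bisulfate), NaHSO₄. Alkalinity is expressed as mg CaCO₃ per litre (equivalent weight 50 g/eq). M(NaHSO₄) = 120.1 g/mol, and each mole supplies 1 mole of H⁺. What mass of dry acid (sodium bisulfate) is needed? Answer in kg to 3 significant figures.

171 kg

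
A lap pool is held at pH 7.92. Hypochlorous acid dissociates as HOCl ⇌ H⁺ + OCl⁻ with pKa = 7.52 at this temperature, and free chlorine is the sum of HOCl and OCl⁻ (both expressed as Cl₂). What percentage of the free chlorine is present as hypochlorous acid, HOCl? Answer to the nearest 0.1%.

28.5%

[OCl⁻]/[HOCl] = 10^(pH − pKa) = 10^(7.92 − 7.52) = 10^0.40 = 2.512.
Fraction as HOCl = 1 / (1 + 2.512) = 0.2847.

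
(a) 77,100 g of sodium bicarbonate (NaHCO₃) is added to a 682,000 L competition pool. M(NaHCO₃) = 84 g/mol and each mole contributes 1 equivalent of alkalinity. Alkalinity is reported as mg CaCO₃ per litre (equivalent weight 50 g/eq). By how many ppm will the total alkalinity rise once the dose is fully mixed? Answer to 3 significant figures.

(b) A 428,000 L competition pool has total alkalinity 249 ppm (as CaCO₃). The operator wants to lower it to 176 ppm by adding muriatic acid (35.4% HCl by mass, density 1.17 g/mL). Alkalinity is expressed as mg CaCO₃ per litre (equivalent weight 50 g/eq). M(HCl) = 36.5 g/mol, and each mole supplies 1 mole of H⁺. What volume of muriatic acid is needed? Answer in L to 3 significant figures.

(a) 67.3 ppm; (b) 55.1 L

(a) Moles of NaHCO₃: 77,100 g ÷ 84 g/mol = 917.9 mol → 917.9 eq of alkalinity.
(a) As CaCO₃: 917.9 eq × 50 g/eq = 45,890 g.
(a) Rise: 45,890 g / 682,000 L × 1000 = 67.29 mg/L.

(b) Alkalinity to neutralize: (249 − 176) = 73 mg/L as CaCO₃ × 428,000 L = 31,240 g as CaCO₃.
(b) Equivalents of H⁺ required: 31,240 ÷ 50 g/eq = 624.9 eq = 624.9 mol HCl.
(b) Mass of HCl: 624.9 × 36.5 = 22,810 g.
(b) Mass of 35.4% solution: 22,810 / 0.354 = 64,430 g.
(b) Volume: 64,430 g ÷ 1.17 g/mL = 55,070 mL.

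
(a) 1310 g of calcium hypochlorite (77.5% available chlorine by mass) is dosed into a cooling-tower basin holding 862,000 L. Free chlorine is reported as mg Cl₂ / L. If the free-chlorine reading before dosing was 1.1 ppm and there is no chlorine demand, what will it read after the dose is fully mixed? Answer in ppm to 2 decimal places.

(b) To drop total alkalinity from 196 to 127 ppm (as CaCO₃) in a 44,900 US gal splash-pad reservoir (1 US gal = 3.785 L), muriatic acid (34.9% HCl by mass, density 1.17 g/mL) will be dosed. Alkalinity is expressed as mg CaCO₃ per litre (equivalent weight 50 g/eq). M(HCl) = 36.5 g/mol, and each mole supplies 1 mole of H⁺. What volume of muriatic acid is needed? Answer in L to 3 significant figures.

(a) 2.28 ppm; (b) 21.0 L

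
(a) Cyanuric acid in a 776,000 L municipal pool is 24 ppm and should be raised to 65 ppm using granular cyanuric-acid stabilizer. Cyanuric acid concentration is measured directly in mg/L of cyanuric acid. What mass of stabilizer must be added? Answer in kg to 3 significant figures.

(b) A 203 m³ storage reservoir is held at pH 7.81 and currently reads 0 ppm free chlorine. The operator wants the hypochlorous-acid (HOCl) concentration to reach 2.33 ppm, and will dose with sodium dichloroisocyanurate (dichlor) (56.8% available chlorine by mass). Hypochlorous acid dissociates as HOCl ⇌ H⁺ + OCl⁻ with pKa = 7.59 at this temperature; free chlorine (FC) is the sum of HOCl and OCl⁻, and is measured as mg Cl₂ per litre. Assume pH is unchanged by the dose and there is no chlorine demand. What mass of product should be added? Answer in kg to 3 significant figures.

(a) 31.8 kg; (b) 2.21 kg

(a) CYA to add: (65 − 24) = 41 mg/L × 776,000 L = 31,820 g cyanuric acid.

(b) Volume: 203 m³ = 203,000 L.
(b) [OCl⁻]/[HOCl] = 10^(pH − pKa) = 10^(7.81 − 7.59) = 1.66; fraction as HOCl = 1/(1 + 1.66) = 0.376.
(b) Free chlorine required for 2.33 ppm HOCl: 2.33 / 0.376 = 6.197 ppm.
(b) FC to add: 6.197 − 0 = 6.197 mg/L as Cl₂.
(b) Cl₂ equivalent: 6.197 mg/L × 203,000 L = 1258 g.
(b) Product at 56.8% available Cl: 1258 / 0.568 = 2215 g.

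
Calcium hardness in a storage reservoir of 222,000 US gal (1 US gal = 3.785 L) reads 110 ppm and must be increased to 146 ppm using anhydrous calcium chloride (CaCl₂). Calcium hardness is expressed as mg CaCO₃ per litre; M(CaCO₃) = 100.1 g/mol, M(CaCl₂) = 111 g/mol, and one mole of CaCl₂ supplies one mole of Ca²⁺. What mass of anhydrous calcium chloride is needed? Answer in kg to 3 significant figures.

33.5 kg

Volume: 222,000 US gal × 3.785 L/gal = 840,270 L.
Hardness to add: (146 − 110) = 36 mg/L as CaCO₃ × 840,270 L = 30,250 g as CaCO₃.
Moles of Ca²⁺ (1 mol Ca²⁺ ≡ 1 mol CaCO₃): 30,250 / 100.1 g/mol = 302.2 mol.
Mass of CaCl₂: 302.2 × 111 = 33,540 g.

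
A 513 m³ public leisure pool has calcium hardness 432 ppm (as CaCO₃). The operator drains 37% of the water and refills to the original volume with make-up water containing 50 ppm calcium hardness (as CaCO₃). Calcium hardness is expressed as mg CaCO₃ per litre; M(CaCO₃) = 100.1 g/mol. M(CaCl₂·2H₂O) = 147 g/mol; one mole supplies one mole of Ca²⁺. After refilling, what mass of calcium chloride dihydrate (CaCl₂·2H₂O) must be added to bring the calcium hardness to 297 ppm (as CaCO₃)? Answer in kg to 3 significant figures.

4.78 kg

Volume: 513 m³ = 513,000 L.
After draining 37% and refilling: 432 × 0.63 + 50 × 0.37 = 290.66 ppm.
Deficit to target: 297 − 290.66 = 6.34 mg/L.
As CaCO₃: 6.34 mg/L × 513,000 L = 3252 g; ÷ 100.1 = 32.49 mol Ca²⁺.
Mass: 32.49 × 147 = 4776 g.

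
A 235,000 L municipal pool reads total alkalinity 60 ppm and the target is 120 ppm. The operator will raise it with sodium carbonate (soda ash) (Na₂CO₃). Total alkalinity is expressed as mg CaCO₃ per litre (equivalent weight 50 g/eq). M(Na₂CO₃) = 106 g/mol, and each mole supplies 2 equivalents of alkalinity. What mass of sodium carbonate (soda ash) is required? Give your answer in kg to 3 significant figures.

Alkalinity to add: (120 − 60) = 60 mg/L as CaCO₃ × 235,000 L = 14,100 g as CaCO₃.
Equivalents: 14,100 g ÷ 50 g/eq = 282 eq.
Each mole of Na₂CO₃ supplies 2 eq, so 282 / 2 = 141 mol.
Mass: 141 mol × 106 g/mol = 14,950 g.

14.9 kg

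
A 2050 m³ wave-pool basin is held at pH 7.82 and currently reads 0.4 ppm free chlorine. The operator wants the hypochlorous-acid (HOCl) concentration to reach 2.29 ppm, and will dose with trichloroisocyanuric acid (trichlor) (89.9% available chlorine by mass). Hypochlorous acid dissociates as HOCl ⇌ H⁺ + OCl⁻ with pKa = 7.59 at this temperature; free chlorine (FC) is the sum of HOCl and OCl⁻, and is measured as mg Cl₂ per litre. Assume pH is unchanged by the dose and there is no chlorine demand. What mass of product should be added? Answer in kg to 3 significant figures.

Volume: 2050 m³ = 2,050,000 L.
[OCl⁻]/[HOCl] = 10^(pH − pKa) = 10^(7.82 − 7.59) = 1.698; fraction as HOCl = 1/(1 + 1.698) = 0.3706.
Free chlorine required for 2.29 ppm HOCl: 2.29 / 0.3706 = 6.179 ppm.
FC to add: 6.179 − 0.4 = 5.779 mg/L as Cl₂.
Cl₂ equivalent: 5.779 mg/L × 2,050,000 L = 11,850 g.
Product at 89.9% available Cl: 11,850 / 0.899 = 13,180 g.

13.2 kg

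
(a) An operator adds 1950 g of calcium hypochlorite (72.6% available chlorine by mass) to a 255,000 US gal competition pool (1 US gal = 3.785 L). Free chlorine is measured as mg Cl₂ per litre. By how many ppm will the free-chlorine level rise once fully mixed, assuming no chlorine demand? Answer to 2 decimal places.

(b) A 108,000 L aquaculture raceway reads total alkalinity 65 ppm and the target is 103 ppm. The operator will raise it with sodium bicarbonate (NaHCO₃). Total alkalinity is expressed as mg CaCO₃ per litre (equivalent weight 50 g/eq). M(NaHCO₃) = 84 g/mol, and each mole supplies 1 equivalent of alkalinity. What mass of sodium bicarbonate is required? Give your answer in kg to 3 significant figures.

(a) Volume: 255,000 US gal × 3.785 L/gal = 965,175 L.
(a) Available chlorine delivered: 1950 g × 0.726 = 1416 g as Cl₂.
(a) Concentration rise: 1416 g / 965,175 L = 1.467 mg/L = 1.47 ppm.

(b) Alkalinity to add: (103 − 65) = 38 mg/L as CaCO₃ × 108,000 L = 4104 g as CaCO₃.
(b) Equivalents: 4104 g ÷ 50 g/eq = 82.08 eq.
(b) NaHCO₃ supplies 1 eq per mole → 82.08 mol.
(b) Mass: 82.08 mol × 84 g/mol = 6895 g.

(a) 1.47 ppm; (b) 6.89 kg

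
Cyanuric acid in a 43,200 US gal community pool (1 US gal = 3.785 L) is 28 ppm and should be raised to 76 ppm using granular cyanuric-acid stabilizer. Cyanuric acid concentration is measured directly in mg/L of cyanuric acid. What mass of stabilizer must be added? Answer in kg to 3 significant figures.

7.85 kg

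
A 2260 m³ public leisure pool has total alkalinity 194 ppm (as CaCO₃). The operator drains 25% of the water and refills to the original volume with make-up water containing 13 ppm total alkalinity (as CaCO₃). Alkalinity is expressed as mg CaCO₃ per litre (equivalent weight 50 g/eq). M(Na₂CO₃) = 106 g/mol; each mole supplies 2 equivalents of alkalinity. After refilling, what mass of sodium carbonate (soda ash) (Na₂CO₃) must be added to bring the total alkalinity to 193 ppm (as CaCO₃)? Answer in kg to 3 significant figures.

Volume: 2260 m³ = 2,260,000 L.
After draining 25% and refilling: 194 × 0.75 + 13 × 0.25 = 148.75 ppm.
Deficit to target: 193 − 148.75 = 44.25 mg/L.
As CaCO₃: 44.25 mg/L × 2,260,000 L = 100,000 g; ÷ 50 g/eq ÷ 2 = 1000 mol Na₂CO₃.
Mass: 1000 × 106 = 106,000 g.

106 kg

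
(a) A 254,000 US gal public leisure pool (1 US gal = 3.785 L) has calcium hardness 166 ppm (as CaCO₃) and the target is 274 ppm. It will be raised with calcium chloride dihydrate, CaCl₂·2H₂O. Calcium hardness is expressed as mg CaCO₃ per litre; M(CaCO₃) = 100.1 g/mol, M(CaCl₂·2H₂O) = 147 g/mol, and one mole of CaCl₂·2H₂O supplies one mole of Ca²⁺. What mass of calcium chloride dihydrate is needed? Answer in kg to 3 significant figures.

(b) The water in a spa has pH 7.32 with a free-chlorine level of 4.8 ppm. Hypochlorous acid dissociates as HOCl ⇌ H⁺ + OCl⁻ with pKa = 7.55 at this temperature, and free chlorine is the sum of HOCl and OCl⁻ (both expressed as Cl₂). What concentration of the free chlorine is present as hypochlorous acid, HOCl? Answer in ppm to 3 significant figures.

(a) Volume: 254,000 US gal × 3.785 L/gal = 961,390 L.
(a) Hardness to add: (274 − 166) = 108 mg/L as CaCO₃ × 961,390 L = 103,800 g as CaCO₃.
(a) Moles of Ca²⁺ (1 mol Ca²⁺ ≡ 1 mol CaCO₃): 103,800 / 100.1 g/mol = 1037 mol.
(a) Mass of CaCl₂·2H₂O: 1037 × 147 = 152,500 g.

(b) [OCl⁻]/[HOCl] = 10^(pH − pKa) = 10^(7.32 − 7.55) = 10^-0.23 = 0.5888.
(b) Fraction as HOCl = 1 / (1 + 0.5888) = 0.6294.
(b) HOCl = 0.6294 × 4.8 ppm = 3.021 ppm.

(a) 152 kg; (b) 3.02 ppm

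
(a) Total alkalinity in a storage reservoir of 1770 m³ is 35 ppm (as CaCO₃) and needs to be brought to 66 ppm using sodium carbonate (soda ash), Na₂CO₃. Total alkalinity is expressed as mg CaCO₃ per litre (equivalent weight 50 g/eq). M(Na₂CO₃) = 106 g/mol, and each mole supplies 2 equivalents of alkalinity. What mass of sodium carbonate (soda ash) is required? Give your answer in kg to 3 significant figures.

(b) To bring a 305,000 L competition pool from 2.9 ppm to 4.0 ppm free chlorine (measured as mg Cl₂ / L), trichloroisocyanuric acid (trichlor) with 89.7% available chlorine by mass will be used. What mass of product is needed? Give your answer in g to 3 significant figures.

(a) Volume: 1770 m³ = 1,770,000 L.
(a) Alkalinity to add: (66 − 35) = 31 mg/L as CaCO₃ × 1,770,000 L = 54,870 g as CaCO₃.
(a) Equivalents: 54,870 g ÷ 50 g/eq = 1097 eq.
(a) Each mole of Na₂CO₃ supplies 2 eq, so 1097 / 2 = 548.7 mol.
(a) Mass: 548.7 mol × 106 g/mol = 58,160 g.

(b) Chlorine deficit: 4.0 − 2.9 = 1.1 ppm = 1.1 mg/L as Cl₂.
(b) Cl₂ equivalent needed: 1.1 mg/L × 305,000 L = 335,500 mg = 335.5 g.
(b) Product at 89.7% available chlorine: 335.5 / 0.897 = 374 g.

(a) 58.2 kg; (b) 374 g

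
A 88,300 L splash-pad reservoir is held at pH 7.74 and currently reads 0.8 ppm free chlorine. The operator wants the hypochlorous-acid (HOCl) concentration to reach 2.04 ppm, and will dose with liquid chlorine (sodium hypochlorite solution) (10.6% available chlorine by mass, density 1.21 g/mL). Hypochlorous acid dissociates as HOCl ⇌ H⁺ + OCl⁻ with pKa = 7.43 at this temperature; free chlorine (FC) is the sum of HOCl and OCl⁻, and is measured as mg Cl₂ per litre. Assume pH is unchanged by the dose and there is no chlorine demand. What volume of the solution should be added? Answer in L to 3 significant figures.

3.72 L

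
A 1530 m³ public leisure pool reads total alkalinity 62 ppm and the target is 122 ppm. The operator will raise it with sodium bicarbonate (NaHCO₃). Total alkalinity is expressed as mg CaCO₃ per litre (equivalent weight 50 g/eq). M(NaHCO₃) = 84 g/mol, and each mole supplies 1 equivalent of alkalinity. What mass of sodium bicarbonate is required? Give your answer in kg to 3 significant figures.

Volume: 1530 m³ = 1,530,000 L.
Alkalinity to add: (122 − 62) = 60 mg/L as CaCO₃ × 1,530,000 L = 91,800 g as CaCO₃.
Equivalents: 91,800 g ÷ 50 g/eq = 1836 eq.
NaHCO₃ supplies 1 eq per mole → 1836 mol.
Mass: 1836 mol × 84 g/mol = 154,200 g.

154 kg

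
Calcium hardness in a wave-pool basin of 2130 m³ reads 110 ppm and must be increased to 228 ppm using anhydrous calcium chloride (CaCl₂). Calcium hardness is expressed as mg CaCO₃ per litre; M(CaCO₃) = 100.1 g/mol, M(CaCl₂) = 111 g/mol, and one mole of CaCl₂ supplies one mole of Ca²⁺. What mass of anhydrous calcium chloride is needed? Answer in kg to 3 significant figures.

279 kg

Volume: 2130 m³ = 2,130,000 L.
Hardness to add: (228 − 110) = 118 mg/L as CaCO₃ × 2,130,000 L = 251,300 g as CaCO₃.
Moles of Ca²⁺ (1 mol Ca²⁺ ≡ 1 mol CaCO₃): 251,300 / 100.1 g/mol = 2511 mol.
Mass of CaCl₂: 2511 × 111 = 278,700 g.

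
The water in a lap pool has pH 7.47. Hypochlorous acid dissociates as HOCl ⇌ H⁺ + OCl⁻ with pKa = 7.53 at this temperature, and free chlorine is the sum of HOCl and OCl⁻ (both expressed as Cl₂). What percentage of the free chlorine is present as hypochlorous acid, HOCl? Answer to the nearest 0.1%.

[OCl⁻]/[HOCl] = 10^(pH − pKa) = 10^(7.47 − 7.53) = 10^-0.06 = 0.871.
Fraction as HOCl = 1 / (1 + 0.871) = 0.5345.

53.4%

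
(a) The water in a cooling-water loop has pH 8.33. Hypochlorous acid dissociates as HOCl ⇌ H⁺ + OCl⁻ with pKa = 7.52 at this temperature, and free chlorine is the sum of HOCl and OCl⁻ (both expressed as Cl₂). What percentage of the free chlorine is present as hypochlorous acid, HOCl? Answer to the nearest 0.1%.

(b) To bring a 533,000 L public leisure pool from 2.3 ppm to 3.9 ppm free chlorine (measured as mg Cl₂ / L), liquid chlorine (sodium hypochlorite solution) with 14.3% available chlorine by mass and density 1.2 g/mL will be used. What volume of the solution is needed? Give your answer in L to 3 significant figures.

(a) 13.4%; (b) 4.97 L

(a) [OCl⁻]/[HOCl] = 10^(pH − pKa) = 10^(8.33 − 7.52) = 10^0.81 = 6.457.
(a) Fraction as HOCl = 1 / (1 + 6.457) = 0.1341.

(b) Chlorine deficit: 3.9 − 2.3 = 1.6 ppm = 1.6 mg/L as Cl₂.
(b) Cl₂ equivalent needed: 1.6 mg/L × 533,000 L = 852,800 mg = 852.8 g.
(b) Product at 14.3% available chlorine: 852.8 / 0.143 = 5964 g.
(b) Volume at density 1.2 g/mL: 5964 g ÷ 1.2 g/mL = 4970 mL.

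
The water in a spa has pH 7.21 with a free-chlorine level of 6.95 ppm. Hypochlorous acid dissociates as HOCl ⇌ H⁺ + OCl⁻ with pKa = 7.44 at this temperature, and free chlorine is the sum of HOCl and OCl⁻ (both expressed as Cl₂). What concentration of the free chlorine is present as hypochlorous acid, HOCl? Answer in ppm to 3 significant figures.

[OCl⁻]/[HOCl] = 10^(pH − pKa) = 10^(7.21 − 7.44) = 10^-0.23 = 0.5888.
Fraction as HOCl = 1 / (1 + 0.5888) = 0.6294.
HOCl = 0.6294 × 6.95 ppm = 4.374 ppm.

4.37 ppm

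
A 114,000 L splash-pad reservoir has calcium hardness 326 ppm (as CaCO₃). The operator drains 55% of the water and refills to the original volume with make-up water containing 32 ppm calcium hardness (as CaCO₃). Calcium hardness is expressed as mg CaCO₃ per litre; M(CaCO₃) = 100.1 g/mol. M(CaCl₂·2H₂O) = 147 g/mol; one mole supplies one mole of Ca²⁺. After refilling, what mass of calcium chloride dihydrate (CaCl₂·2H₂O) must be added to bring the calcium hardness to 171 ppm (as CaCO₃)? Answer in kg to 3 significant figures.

After draining 55% and refilling: 326 × 0.45 + 32 × 0.55 = 164.3 ppm.
Deficit to target: 171 − 164.3 = 6.7 mg/L.
As CaCO₃: 6.7 mg/L × 114,000 L = 763.8 g; ÷ 100.1 = 7.63 mol Ca²⁺.
Mass: 7.63 × 147 = 1122 g.

1.12 kg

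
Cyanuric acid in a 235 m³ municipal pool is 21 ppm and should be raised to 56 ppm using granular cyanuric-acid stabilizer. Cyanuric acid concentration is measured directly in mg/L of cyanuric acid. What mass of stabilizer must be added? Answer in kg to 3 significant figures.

8.22 kg

Volume: 235 m³ = 235,000 L.
CYA to add: (56 − 21) = 35 mg/L × 235,000 L = 8225 g cyanuric acid.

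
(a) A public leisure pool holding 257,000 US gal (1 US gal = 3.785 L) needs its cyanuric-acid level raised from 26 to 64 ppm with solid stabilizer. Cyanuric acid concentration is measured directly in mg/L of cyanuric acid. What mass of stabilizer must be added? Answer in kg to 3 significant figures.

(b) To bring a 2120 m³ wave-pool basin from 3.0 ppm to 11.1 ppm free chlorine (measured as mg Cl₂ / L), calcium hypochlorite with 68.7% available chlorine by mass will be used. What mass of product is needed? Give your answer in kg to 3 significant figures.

(a) Volume: 257,000 US gal × 3.785 L/gal = 972,745 L.
(a) CYA to add: (64 − 26) = 38 mg/L × 972,745 L = 36,960 g cyanuric acid.

(b) Volume: 2120 m³ = 2,120,000 L.
(b) Chlorine deficit: 11.1 − 3.0 = 8.1 ppm = 8.1 mg/L as Cl₂.
(b) Cl₂ equivalent needed: 8.1 mg/L × 2,120,000 L = 17,170,000 mg = 17,170 g.
(b) Product at 68.7% available chlorine: 17,170 / 0.687 = 25,000 g.

(a) 37.0 kg; (b) 25.0 kg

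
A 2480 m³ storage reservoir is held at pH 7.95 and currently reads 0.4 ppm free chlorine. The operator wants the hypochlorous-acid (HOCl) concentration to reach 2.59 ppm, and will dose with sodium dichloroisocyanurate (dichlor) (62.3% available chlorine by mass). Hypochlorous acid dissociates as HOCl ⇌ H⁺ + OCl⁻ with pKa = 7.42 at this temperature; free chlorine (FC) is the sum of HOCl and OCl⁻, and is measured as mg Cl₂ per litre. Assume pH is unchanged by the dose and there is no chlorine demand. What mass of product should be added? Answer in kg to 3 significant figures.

43.7 kg

Volume: 2480 m³ = 2,480,000 L.
[OCl⁻]/[HOCl] = 10^(pH − pKa) = 10^(7.95 − 7.42) = 3.388; fraction as HOCl = 1/(1 + 3.388) = 0.2279.
Free chlorine required for 2.59 ppm HOCl: 2.59 / 0.2279 = 11.37 ppm.
FC to add: 11.37 − 0.4 = 10.97 mg/L as Cl₂.
Cl₂ equivalent: 10.97 mg/L × 2,480,000 L = 27,200 g.
Product at 62.3% available Cl: 27,200 / 0.623 = 43,650 g.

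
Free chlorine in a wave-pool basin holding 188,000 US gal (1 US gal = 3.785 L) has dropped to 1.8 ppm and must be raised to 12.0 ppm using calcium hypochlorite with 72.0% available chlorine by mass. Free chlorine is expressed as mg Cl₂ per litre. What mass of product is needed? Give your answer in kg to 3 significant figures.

10.1 kg

Volume: 188,000 US gal × 3.785 L/gal = 711,580 L.
Chlorine deficit: 12.0 − 1.8 = 10.2 ppm = 10.2 mg/L as Cl₂.
Cl₂ equivalent needed: 10.2 mg/L × 711,580 L = 7,258,000 mg = 7258 g.
Product at 72.0% available chlorine: 7258 / 0.72 = 10,080 g.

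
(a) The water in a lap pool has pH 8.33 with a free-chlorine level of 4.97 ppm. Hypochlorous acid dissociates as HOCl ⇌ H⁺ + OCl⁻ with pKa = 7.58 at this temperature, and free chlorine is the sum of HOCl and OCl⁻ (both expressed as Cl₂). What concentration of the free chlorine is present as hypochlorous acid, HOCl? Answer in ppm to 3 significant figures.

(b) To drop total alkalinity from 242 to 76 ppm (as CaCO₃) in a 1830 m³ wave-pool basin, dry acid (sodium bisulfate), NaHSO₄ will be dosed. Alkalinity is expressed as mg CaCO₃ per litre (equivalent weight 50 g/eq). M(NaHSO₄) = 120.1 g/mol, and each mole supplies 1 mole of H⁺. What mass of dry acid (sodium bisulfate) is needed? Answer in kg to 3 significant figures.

(a) [OCl⁻]/[HOCl] = 10^(pH − pKa) = 10^(8.33 − 7.58) = 10^0.75 = 5.623.
(a) Fraction as HOCl = 1 / (1 + 5.623) = 0.151.
(a) HOCl = 0.151 × 4.97 ppm = 0.7504 ppm.

(b) Volume: 1830 m³ = 1,830,000 L.
(b) Alkalinity to neutralize: (242 − 76) = 166 mg/L as CaCO₃ × 1,830,000 L = 303,800 g as CaCO₃.
(b) Equivalents of H⁺ required: 303,800 ÷ 50 g/eq = 6076 eq = 6076 mol NaHSO₄.
(b) Mass of NaHSO₄: 6076 × 120.1 = 729,700 g.

(a) 0.750 ppm; (b) 730 kg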